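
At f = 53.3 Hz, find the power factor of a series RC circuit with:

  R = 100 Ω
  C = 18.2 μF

Step 1 — Angular frequency: ω = 2π·f = 2π·53.3 = 334.9 rad/s.
Step 2 — Component impedances:
  R: Z = R = 100 Ω
  C: Z = 1/(jωC) = -j/(ω·C) = 0 - j164.1 Ω
Step 3 — Series combination: Z_total = R + C = 100 - j164.1 Ω = 192.1∠-58.6° Ω.
Step 4 — Power factor: PF = cos(φ) = Re(Z)/|Z| = 100/192.14 = 0.5205.
Step 5 — Type: Im(Z) = -164.1 ⇒ leading (phase φ = -58.6°).

PF = 0.5205 (leading, φ = -58.6°)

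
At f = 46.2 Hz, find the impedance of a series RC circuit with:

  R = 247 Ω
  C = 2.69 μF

Step 1 — Angular frequency: ω = 2π·f = 2π·46.2 = 290.3 rad/s.
Step 2 — Component impedances:
  R: Z = R = 247 Ω
  C: Z = 1/(jωC) = -j/(ω·C) = 0 - j1281 Ω
Step 3 — Series combination: Z_total = R + C = 247 - j1281 Ω = 1304∠-79.1° Ω.

Z = 247 - j1281 Ω = 1304∠-79.1° Ω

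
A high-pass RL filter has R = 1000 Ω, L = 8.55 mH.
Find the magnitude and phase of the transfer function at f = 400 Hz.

Step 1 — Angular frequency: ω = 2π·400 = 2513 rad/s.
Step 2 — Transfer function: H(jω) = jωL/(R + jωL).
Step 3 — Numerator jωL = j·21.49; denominator R + jωL = 1000 + j21.49.
Step 4 — H = 0.0004615 + j0.02148.
Step 5 — Magnitude: |H| = 0.02148 (-33.4 dB); phase: φ = 88.8°.

|H| = 0.02148 (-33.4 dB), φ = 88.8°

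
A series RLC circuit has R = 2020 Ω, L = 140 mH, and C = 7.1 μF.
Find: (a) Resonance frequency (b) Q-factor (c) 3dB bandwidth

Step 1 — Resonance: ω₀ = 1/√(LC) = 1/√(0.14·7.1e-06) = 1003 rad/s.
Step 2 — f₀ = ω₀/(2π) = 159.6 Hz.
Step 3 — Series Q: Q = ω₀L/R = 1003·0.14/2020 = 0.06952.
Step 4 — Bandwidth: Δω = ω₀/Q = 1.443e+04 rad/s; BW = Δω/(2π) = 2296 Hz.

(a) f₀ = 159.6 Hz  (b) Q = 0.06952  (c) BW = 2296 Hz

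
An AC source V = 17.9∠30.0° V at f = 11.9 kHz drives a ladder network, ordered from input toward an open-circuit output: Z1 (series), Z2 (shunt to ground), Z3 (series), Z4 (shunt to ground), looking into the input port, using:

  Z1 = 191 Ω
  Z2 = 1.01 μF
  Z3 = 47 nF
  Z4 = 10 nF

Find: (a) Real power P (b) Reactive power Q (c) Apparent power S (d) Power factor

Step 1 — Angular frequency: ω = 2π·f = 2π·1.19e+04 = 7.477e+04 rad/s.
Step 2 — Component impedances:
  Z1: Z = R = 191 Ω
  Z2: Z = 1/(jωC) = -j/(ω·C) = 0 - j13.24 Ω
  Z3: Z = 1/(jωC) = -j/(ω·C) = 0 - j284.6 Ω
  Z4: Z = 1/(jωC) = -j/(ω·C) = 0 - j1337 Ω
Step 3 — Ladder network (open output): work backward from the far end, alternating series and parallel combinations. Z_in = 191 - j13.13 Ω = 191.5∠-3.9° Ω.
Step 4 — Source phasor: V = 17.9∠30.0° V = 15.5 + j8.95 V.
Step 5 — Current: I = V / Z = 0.07757 + j0.05219 A = 0.0935∠33.9° A.
Step 6 — Complex power: S = V·I* = 1.67 - j0.1148 VA.
Step 7 — Real power: P = Re(S) = 1.67 W.
Step 8 — Reactive power: Q = Im(S) = -0.1148 VAR.
Step 9 — Apparent power: |S| = 1.674 VA.
Step 10 — Power factor: PF = P/|S| = 0.9976 (leading).

(a) P = 1.67 W  (b) Q = -0.1148 VAR  (c) S = 1.674 VA  (d) PF = 0.9976 (leading)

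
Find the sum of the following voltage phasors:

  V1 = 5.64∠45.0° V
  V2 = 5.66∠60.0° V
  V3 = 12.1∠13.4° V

Step 1 — Convert each phasor to rectangular form:
  V1 = 5.64·(cos(45.0°) + j·sin(45.0°)) = 3.988 + j3.988 V
  V2 = 5.66·(cos(60.0°) + j·sin(60.0°)) = 2.83 + j4.902 V
  V3 = 12.1·(cos(13.4°) + j·sin(13.4°)) = 11.77 + j2.804 V
Step 2 — Sum components: V_total = 18.59 + j11.69 V.
Step 3 — Convert to polar: |V_total| = 21.96 V, ∠V_total = 32.2°.

V_total = 21.96∠32.2° V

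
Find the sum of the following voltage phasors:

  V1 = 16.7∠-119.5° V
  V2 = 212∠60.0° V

Step 1 — Convert each phasor to rectangular form:
  V1 = 16.7·(cos(-119.5°) + j·sin(-119.5°)) = -8.223 - j14.53 V
  V2 = 212·(cos(60.0°) + j·sin(60.0°)) = 106 + j183.6 V
Step 2 — Sum components: V_total = 97.78 + j169.1 V.
Step 3 — Convert to polar: |V_total| = 195.3 V, ∠V_total = 60.0°.

V_total = 195.3∠60.0° V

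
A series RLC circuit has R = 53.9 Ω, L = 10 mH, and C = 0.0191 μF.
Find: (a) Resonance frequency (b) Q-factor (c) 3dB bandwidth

Step 1 — Resonance: ω₀ = 1/√(LC) = 1/√(0.01·1.91e-08) = 7.236e+04 rad/s.
Step 2 — f₀ = ω₀/(2π) = 1.152e+04 Hz.
Step 3 — Series Q: Q = ω₀L/R = 7.236e+04·0.01/53.9 = 13.42.
Step 4 — Bandwidth: Δω = ω₀/Q = 5390 rad/s; BW = Δω/(2π) = 857.8 Hz.

(a) f₀ = 1.152e+04 Hz  (b) Q = 13.42  (c) BW = 857.8 Hz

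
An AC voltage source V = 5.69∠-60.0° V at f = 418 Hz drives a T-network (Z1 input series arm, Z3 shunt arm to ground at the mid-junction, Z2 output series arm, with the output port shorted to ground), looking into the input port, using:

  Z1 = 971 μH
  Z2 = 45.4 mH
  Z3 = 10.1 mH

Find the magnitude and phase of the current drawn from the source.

Step 1 — Angular frequency: ω = 2π·f = 2π·418 = 2626 rad/s.
Step 2 — Component impedances:
  Z1: Z = jωL = j·2626·0.000971 = 0 + j2.55 Ω
  Z2: Z = jωL = j·2626·0.0454 = 0 + j119.2 Ω
  Z3: Z = jωL = j·2626·0.0101 = 0 + j26.53 Ω
Step 3 — With the output port shorted to ground, the output series arm Z2 runs from the junction to ground; the shunt arm Z3 also runs from the junction to ground. They appear in parallel: Z3 || Z2 = 0 + j21.7 Ω.
Step 4 — Series with input arm Z1: Z_in = Z1 + (Z3 || Z2) = 0 + j24.25 Ω = 24.25∠90.0° Ω.
Step 5 — Source phasor: V = 5.69∠-60.0° V = 2.845 - j4.928 V.
Step 6 — Ohm's law: I = V / Z_total = (2.845 - j4.928) / (0 + j24.25) = -0.2032 - j0.1173 A.
Step 7 — Convert to polar: |I| = 0.2346 A, ∠I = -150.0°.

I = 0.2346∠-150.0° A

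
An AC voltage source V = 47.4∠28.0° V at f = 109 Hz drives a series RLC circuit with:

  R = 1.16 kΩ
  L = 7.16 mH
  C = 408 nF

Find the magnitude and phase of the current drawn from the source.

Step 1 — Angular frequency: ω = 2π·f = 2π·109 = 684.9 rad/s.
Step 2 — Component impedances:
  R: Z = R = 1160 Ω
  L: Z = jωL = j·684.9·0.00716 = 0 + j4.904 Ω
  C: Z = 1/(jωC) = -j/(ω·C) = 0 - j3579 Ω
Step 3 — Series combination: Z_total = R + L + C = 1160 - j3574 Ω = 3757∠-72.0° Ω.
Step 4 — Source phasor: V = 47.4∠28.0° V = 41.85 + j22.25 V.
Step 5 — Ohm's law: I = V / Z_total = (41.85 + j22.25) / (1160 - j3574) = -0.002194 + j0.01242 A.
Step 6 — Convert to polar: |I| = 0.01262 A, ∠I = 100.0°.

I = 0.01262∠100.0° A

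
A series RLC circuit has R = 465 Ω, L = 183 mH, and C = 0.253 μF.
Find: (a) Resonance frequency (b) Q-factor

Step 1 — Resonance condition Im(Z)=0 gives ω₀ = 1/√(LC).
Step 2 — ω₀ = 1/√(0.183·2.53e-07) = 4647 rad/s.
Step 3 — f₀ = ω₀/(2π) = 739.7 Hz.
Step 4 — Series Q: Q = ω₀L/R = 4647·0.183/465 = 1.829.

(a) f₀ = 739.7 Hz  (b) Q = 1.829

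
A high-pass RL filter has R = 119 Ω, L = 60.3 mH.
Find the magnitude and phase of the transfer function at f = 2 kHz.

Step 1 — Angular frequency: ω = 2π·2000 = 1.257e+04 rad/s.
Step 2 — Transfer function: H(jω) = jωL/(R + jωL).
Step 3 — Numerator jωL = j·757.8; denominator R + jωL = 119 + j757.8.
Step 4 — H = 0.9759 + j0.1533.
Step 5 — Magnitude: |H| = 0.9879 (-0.1 dB); phase: φ = 8.9°.

|H| = 0.9879 (-0.1 dB), φ = 8.9°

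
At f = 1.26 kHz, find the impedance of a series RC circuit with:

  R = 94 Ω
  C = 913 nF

Step 1 — Angular frequency: ω = 2π·f = 2π·1260 = 7917 rad/s.
Step 2 — Component impedances:
  R: Z = R = 94 Ω
  C: Z = 1/(jωC) = -j/(ω·C) = 0 - j138.3 Ω
Step 3 — Series combination: Z_total = R + C = 94 - j138.3 Ω = 167.3∠-55.8° Ω.

Z = 94 - j138.3 Ω = 167.3∠-55.8° Ω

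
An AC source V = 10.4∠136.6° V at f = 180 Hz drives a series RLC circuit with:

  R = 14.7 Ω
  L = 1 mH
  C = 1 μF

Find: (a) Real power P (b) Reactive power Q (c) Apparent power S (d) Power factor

Step 1 — Angular frequency: ω = 2π·f = 2π·180 = 1131 rad/s.
Step 2 — Component impedances:
  R: Z = R = 14.7 Ω
  L: Z = jωL = j·1131·0.001 = 0 + j1.131 Ω
  C: Z = 1/(jωC) = -j/(ω·C) = 0 - j884.2 Ω
Step 3 — Series combination: Z_total = R + L + C = 14.7 - j883.1 Ω = 883.2∠-89.0° Ω.
Step 4 — Source phasor: V = 10.4∠136.6° V = -7.556 + j7.146 V.
Step 5 — Current: I = V / Z = -0.008232 - j0.00842 A = 0.01178∠-134.4° A.
Step 6 — Complex power: S = V·I* = 0.002038 - j0.1224 VA.
Step 7 — Real power: P = Re(S) = 0.002038 W.
Step 8 — Reactive power: Q = Im(S) = -0.1224 VAR.
Step 9 — Apparent power: |S| = 0.1225 VA.
Step 10 — Power factor: PF = P/|S| = 0.01664 (leading).

(a) P = 0.002038 W  (b) Q = -0.1224 VAR  (c) S = 0.1225 VA  (d) PF = 0.01664 (leading)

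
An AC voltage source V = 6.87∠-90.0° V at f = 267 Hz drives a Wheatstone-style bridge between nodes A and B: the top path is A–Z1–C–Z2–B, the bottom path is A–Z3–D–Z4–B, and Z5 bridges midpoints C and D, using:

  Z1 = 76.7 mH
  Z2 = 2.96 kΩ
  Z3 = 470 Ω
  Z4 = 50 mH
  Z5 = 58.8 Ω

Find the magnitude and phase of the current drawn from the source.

Step 1 — Angular frequency: ω = 2π·f = 2π·267 = 1678 rad/s.
Step 2 — Component impedances:
  Z1: Z = jωL = j·1678·0.0767 = 0 + j128.7 Ω
  Z2: Z = R = 2960 Ω
  Z3: Z = R = 470 Ω
  Z4: Z = jωL = j·1678·0.05 = 0 + j83.88 Ω
  Z5: Z = R = 58.8 Ω
Step 3 — Bridge requires nodal analysis (the Z5 bridge couples midpoints C and D, so the two paths cannot be reduced to a simple series/parallel combination). Setting node B to ground and injecting 1 A at node A, the 3-node admittance system at A, C, D solves to V_A = Z_AB = 76.45 + j177.5 Ω = 193.2∠66.7° Ω.
Step 4 — Source phasor: V = 6.87∠-90.0° V = 0 - j6.87 V.
Step 5 — Ohm's law: I = V / Z_total = (0 - j6.87) / (76.45 + j177.5) = -0.03265 - j0.01407 A.
Step 6 — Convert to polar: |I| = 0.03555 A, ∠I = -156.7°.

I = 0.03555∠-156.7° A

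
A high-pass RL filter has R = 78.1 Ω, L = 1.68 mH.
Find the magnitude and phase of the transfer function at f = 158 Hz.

Step 1 — Angular frequency: ω = 2π·158 = 992.7 rad/s.
Step 2 — Transfer function: H(jω) = jωL/(R + jωL).
Step 3 — Numerator jωL = j·1.668; denominator R + jωL = 78.1 + j1.668.
Step 4 — H = 0.0004558 + j0.02135.
Step 5 — Magnitude: |H| = 0.02135 (-33.4 dB); phase: φ = 88.8°.

|H| = 0.02135 (-33.4 dB), φ = 88.8°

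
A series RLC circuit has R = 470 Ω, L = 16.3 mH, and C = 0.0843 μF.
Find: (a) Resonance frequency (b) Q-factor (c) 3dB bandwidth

Step 1 — Resonance: ω₀ = 1/√(LC) = 1/√(0.0163·8.43e-08) = 2.698e+04 rad/s.
Step 2 — f₀ = ω₀/(2π) = 4294 Hz.
Step 3 — Series Q: Q = ω₀L/R = 2.698e+04·0.0163/470 = 0.9356.
Step 4 — Bandwidth: Δω = ω₀/Q = 2.883e+04 rad/s; BW = Δω/(2π) = 4589 Hz.

(a) f₀ = 4294 Hz  (b) Q = 0.9356  (c) BW = 4589 Hz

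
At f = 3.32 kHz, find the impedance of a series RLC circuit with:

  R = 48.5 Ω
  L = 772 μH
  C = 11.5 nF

Step 1 — Angular frequency: ω = 2π·f = 2π·3320 = 2.086e+04 rad/s.
Step 2 — Component impedances:
  R: Z = R = 48.5 Ω
  L: Z = jωL = j·2.086e+04·0.000772 = 0 + j16.1 Ω
  C: Z = 1/(jωC) = -j/(ω·C) = 0 - j4169 Ω
Step 3 — Series combination: Z_total = R + L + C = 48.5 - j4152 Ω = 4153∠-89.3° Ω.

Z = 48.5 - j4152 Ω = 4153∠-89.3° Ω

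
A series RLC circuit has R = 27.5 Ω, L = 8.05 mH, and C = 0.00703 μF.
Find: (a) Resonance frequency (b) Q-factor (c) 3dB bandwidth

Step 1 — Resonance: ω₀ = 1/√(LC) = 1/√(0.00805·7.03e-09) = 1.329e+05 rad/s.
Step 2 — f₀ = ω₀/(2π) = 2.116e+04 Hz.
Step 3 — Series Q: Q = ω₀L/R = 1.329e+05·0.00805/27.5 = 38.91.
Step 4 — Bandwidth: Δω = ω₀/Q = 3416 rad/s; BW = Δω/(2π) = 543.7 Hz.

(a) f₀ = 2.116e+04 Hz  (b) Q = 38.91  (c) BW = 543.7 Hz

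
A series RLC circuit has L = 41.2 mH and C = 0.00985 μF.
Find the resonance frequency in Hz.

Step 1 — Resonance condition Im(Z)=0 gives ω₀ = 1/√(LC).
Step 2 — ω₀ = 1/√(0.0412·9.85e-09) = 4.964e+04 rad/s.
Step 3 — f₀ = ω₀/(2π) = 7900 Hz.

f₀ = 7900 Hz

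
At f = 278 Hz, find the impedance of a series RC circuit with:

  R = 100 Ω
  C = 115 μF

Step 1 — Angular frequency: ω = 2π·f = 2π·278 = 1747 rad/s.
Step 2 — Component impedances:
  R: Z = R = 100 Ω
  C: Z = 1/(jωC) = -j/(ω·C) = 0 - j4.978 Ω
Step 3 — Series combination: Z_total = R + C = 100 - j4.978 Ω = 100.1∠-2.8° Ω.

Z = 100 - j4.978 Ω = 100.1∠-2.8° Ω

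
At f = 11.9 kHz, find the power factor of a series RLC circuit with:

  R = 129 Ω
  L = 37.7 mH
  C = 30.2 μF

Step 1 — Angular frequency: ω = 2π·f = 2π·1.19e+04 = 7.477e+04 rad/s.
Step 2 — Component impedances:
  R: Z = R = 129 Ω
  L: Z = jωL = j·7.477e+04·0.0377 = 0 + j2819 Ω
  C: Z = 1/(jωC) = -j/(ω·C) = 0 - j0.4429 Ω
Step 3 — Series combination: Z_total = R + L + C = 129 + j2818 Ω = 2821∠87.4° Ω.
Step 4 — Power factor: PF = cos(φ) = Re(Z)/|Z| = 129/2821.3 = 0.04572.
Step 5 — Type: Im(Z) = 2818 ⇒ lagging (phase φ = 87.4°).

PF = 0.04572 (lagging, φ = 87.4°)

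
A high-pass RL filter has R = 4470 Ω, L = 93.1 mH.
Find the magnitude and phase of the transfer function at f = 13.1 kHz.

Step 1 — Angular frequency: ω = 2π·1.31e+04 = 8.231e+04 rad/s.
Step 2 — Transfer function: H(jω) = jωL/(R + jωL).
Step 3 — Numerator jωL = j·7663; denominator R + jωL = 4470 + j7663.
Step 4 — H = 0.7461 + j0.4352.
Step 5 — Magnitude: |H| = 0.8638 (-1.3 dB); phase: φ = 30.3°.

|H| = 0.8638 (-1.3 dB), φ = 30.3°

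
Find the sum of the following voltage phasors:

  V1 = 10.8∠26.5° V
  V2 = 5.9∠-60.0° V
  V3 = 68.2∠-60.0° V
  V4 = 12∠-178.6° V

Step 1 — Convert each phasor to rectangular form:
  V1 = 10.8·(cos(26.5°) + j·sin(26.5°)) = 9.665 + j4.819 V
  V2 = 5.9·(cos(-60.0°) + j·sin(-60.0°)) = 2.95 - j5.11 V
  V3 = 68.2·(cos(-60.0°) + j·sin(-60.0°)) = 34.1 - j59.06 V
  V4 = 12·(cos(-178.6°) + j·sin(-178.6°)) = -12 - j0.2932 V
Step 2 — Sum components: V_total = 34.72 - j59.65 V.
Step 3 — Convert to polar: |V_total| = 69.02 V, ∠V_total = -59.8°.

V_total = 69.02∠-59.8° V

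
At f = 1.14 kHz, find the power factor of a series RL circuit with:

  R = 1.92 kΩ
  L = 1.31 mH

Step 1 — Angular frequency: ω = 2π·f = 2π·1140 = 7163 rad/s.
Step 2 — Component impedances:
  R: Z = R = 1920 Ω
  L: Z = jωL = j·7163·0.00131 = 0 + j9.383 Ω
Step 3 — Series combination: Z_total = R + L = 1920 + j9.383 Ω = 1920∠0.3° Ω.
Step 4 — Power factor: PF = cos(φ) = Re(Z)/|Z| = 1920/1920 = 1.
Step 5 — Type: Im(Z) = 9.383 ⇒ lagging (phase φ = 0.3°).

PF = 1 (lagging, φ = 0.3°)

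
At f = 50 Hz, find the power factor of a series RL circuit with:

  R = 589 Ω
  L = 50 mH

Step 1 — Angular frequency: ω = 2π·f = 2π·50 = 314.2 rad/s.
Step 2 — Component impedances:
  R: Z = R = 589 Ω
  L: Z = jωL = j·314.2·0.05 = 0 + j15.71 Ω
Step 3 — Series combination: Z_total = R + L = 589 + j15.71 Ω = 589.2∠1.5° Ω.
Step 4 — Power factor: PF = cos(φ) = Re(Z)/|Z| = 589/589.21 = 0.9996.
Step 5 — Type: Im(Z) = 15.71 ⇒ lagging (phase φ = 1.5°).

PF = 0.9996 (lagging, φ = 1.5°)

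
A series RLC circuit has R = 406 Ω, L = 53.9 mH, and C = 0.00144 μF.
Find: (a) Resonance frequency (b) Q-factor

Step 1 — Resonance condition Im(Z)=0 gives ω₀ = 1/√(LC).
Step 2 — ω₀ = 1/√(0.0539·1.44e-09) = 1.135e+05 rad/s.
Step 3 — f₀ = ω₀/(2π) = 1.807e+04 Hz.
Step 4 — Series Q: Q = ω₀L/R = 1.135e+05·0.0539/406 = 15.07.

(a) f₀ = 1.807e+04 Hz  (b) Q = 15.07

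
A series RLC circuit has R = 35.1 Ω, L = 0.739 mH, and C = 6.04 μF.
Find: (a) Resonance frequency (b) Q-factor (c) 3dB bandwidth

Step 1 — Resonance: ω₀ = 1/√(LC) = 1/√(0.000739·6.04e-06) = 1.497e+04 rad/s.
Step 2 — f₀ = ω₀/(2π) = 2382 Hz.
Step 3 — Series Q: Q = ω₀L/R = 1.497e+04·0.000739/35.1 = 0.3151.
Step 4 — Bandwidth: Δω = ω₀/Q = 4.75e+04 rad/s; BW = Δω/(2π) = 7559 Hz.

(a) f₀ = 2382 Hz  (b) Q = 0.3151  (c) BW = 7559 Hz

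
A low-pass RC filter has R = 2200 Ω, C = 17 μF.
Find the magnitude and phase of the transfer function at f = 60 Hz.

Step 1 — Angular frequency: ω = 2π·60 = 377 rad/s.
Step 2 — Transfer function: H(jω) = 1/(1 + jωRC).
Step 3 — Denominator: 1 + jωRC = 1 + j·377·2200·1.7e-05 = 1 + j14.1.
Step 4 — H = 0.005005 - j0.07057.
Step 5 — Magnitude: |H| = 0.07075 (-23.0 dB); phase: φ = -85.9°.

|H| = 0.07075 (-23.0 dB), φ = -85.9°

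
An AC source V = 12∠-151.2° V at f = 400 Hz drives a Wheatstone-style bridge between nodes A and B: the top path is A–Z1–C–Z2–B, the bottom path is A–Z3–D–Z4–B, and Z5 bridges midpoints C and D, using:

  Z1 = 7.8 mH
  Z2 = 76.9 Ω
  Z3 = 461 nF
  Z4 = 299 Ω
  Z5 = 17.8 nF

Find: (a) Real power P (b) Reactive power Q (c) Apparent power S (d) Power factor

Step 1 — Angular frequency: ω = 2π·f = 2π·400 = 2513 rad/s.
Step 2 — Component impedances:
  Z1: Z = jωL = j·2513·0.0078 = 0 + j19.6 Ω
  Z2: Z = R = 76.9 Ω
  Z3: Z = 1/(jωC) = -j/(ω·C) = 0 - j863.1 Ω
  Z4: Z = R = 299 Ω
  Z5: Z = 1/(jωC) = -j/(ω·C) = 0 - j2.235e+04 Ω
Step 3 — Bridge requires nodal analysis (the Z5 bridge couples midpoints C and D, so the two paths cannot be reduced to a simple series/parallel combination). Setting node B to ground and injecting 1 A at node A, the 3-node admittance system at A, C, D solves to V_A = Z_AB = 77.24 + j12.63 Ω = 78.27∠9.3° Ω.
Step 4 — Source phasor: V = 12∠-151.2° V = -10.52 - j5.781 V.
Step 5 — Current: I = V / Z = -0.1445 - j0.05122 A = 0.1533∠-160.5° A.
Step 6 — Complex power: S = V·I* = 1.816 + j0.2968 VA.
Step 7 — Real power: P = Re(S) = 1.816 W.
Step 8 — Reactive power: Q = Im(S) = 0.2968 VAR.
Step 9 — Apparent power: |S| = 1.84 VA.
Step 10 — Power factor: PF = P/|S| = 0.9869 (lagging).

(a) P = 1.816 W  (b) Q = 0.2968 VAR  (c) S = 1.84 VA  (d) PF = 0.9869 (lagging)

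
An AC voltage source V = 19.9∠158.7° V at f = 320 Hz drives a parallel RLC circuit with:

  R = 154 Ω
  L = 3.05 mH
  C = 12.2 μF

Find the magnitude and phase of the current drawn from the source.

Step 1 — Angular frequency: ω = 2π·f = 2π·320 = 2011 rad/s.
Step 2 — Component impedances:
  R: Z = R = 154 Ω
  L: Z = jωL = j·2011·0.00305 = 0 + j6.132 Ω
  C: Z = 1/(jωC) = -j/(ω·C) = 0 - j40.77 Ω
Step 3 — Parallel combination: 1/Z_total = 1/R + 1/L + 1/C; Z_total = 0.3376 + j7.202 Ω = 7.21∠87.3° Ω.
Step 4 — Source phasor: V = 19.9∠158.7° V = -18.54 + j7.229 V.
Step 5 — Ohm's law: I = V / Z_total = (-18.54 + j7.229) / (0.3376 + j7.202) = 0.8811 + j2.616 A.
Step 6 — Convert to polar: |I| = 2.76 A, ∠I = 71.4°.

I = 2.76∠71.4° A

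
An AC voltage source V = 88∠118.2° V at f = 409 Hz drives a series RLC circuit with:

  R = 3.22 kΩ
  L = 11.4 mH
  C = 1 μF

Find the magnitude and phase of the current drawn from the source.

Step 1 — Angular frequency: ω = 2π·f = 2π·409 = 2570 rad/s.
Step 2 — Component impedances:
  R: Z = R = 3220 Ω
  L: Z = jωL = j·2570·0.0114 = 0 + j29.3 Ω
  C: Z = 1/(jωC) = -j/(ω·C) = 0 - j389.1 Ω
Step 3 — Series combination: Z_total = R + L + C = 3220 - j359.8 Ω = 3240∠-6.4° Ω.
Step 4 — Source phasor: V = 88∠118.2° V = -41.58 + j77.55 V.
Step 5 — Ohm's law: I = V / Z_total = (-41.58 + j77.55) / (3220 - j359.8) = -0.01541 + j0.02236 A.
Step 6 — Convert to polar: |I| = 0.02716 A, ∠I = 124.6°.

I = 0.02716∠124.6° A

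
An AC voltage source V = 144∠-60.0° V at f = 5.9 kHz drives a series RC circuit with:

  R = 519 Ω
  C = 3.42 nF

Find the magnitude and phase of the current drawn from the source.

Step 1 — Angular frequency: ω = 2π·f = 2π·5900 = 3.707e+04 rad/s.
Step 2 — Component impedances:
  R: Z = R = 519 Ω
  C: Z = 1/(jωC) = -j/(ω·C) = 0 - j7888 Ω
Step 3 — Series combination: Z_total = R + C = 519 - j7888 Ω = 7905∠-86.2° Ω.
Step 4 — Source phasor: V = 144∠-60.0° V = 72 - j124.7 V.
Step 5 — Ohm's law: I = V / Z_total = (72 - j124.7) / (519 - j7888) = 0.01634 + j0.008053 A.
Step 6 — Convert to polar: |I| = 0.01822 A, ∠I = 26.2°.

I = 0.01822∠26.2° A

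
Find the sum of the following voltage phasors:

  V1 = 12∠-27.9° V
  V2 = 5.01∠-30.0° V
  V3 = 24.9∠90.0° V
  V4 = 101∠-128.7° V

Step 1 — Convert each phasor to rectangular form:
  V1 = 12·(cos(-27.9°) + j·sin(-27.9°)) = 10.61 - j5.615 V
  V2 = 5.01·(cos(-30.0°) + j·sin(-30.0°)) = 4.339 - j2.505 V
  V3 = 24.9·(cos(90.0°) + j·sin(90.0°)) = 0 + j24.9 V
  V4 = 101·(cos(-128.7°) + j·sin(-128.7°)) = -63.15 - j78.82 V
Step 2 — Sum components: V_total = -48.21 - j62.04 V.
Step 3 — Convert to polar: |V_total| = 78.57 V, ∠V_total = -127.8°.

V_total = 78.57∠-127.8° V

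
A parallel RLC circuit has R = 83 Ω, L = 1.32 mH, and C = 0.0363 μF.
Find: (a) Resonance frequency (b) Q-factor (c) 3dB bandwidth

Step 1 — Resonance: ω₀ = 1/√(LC) = 1/√(0.00132·3.63e-08) = 1.445e+05 rad/s.
Step 2 — f₀ = ω₀/(2π) = 2.299e+04 Hz.
Step 3 — Parallel Q: Q = R/(ω₀L) = 83/(1.445e+05·0.00132) = 0.4353.
Step 4 — Bandwidth: Δω = ω₀/Q = 3.319e+05 rad/s; BW = Δω/(2π) = 5.282e+04 Hz.

(a) f₀ = 2.299e+04 Hz  (b) Q = 0.4353  (c) BW = 5.282e+04 Hz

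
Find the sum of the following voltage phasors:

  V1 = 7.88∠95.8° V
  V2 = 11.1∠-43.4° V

Step 1 — Convert each phasor to rectangular form:
  V1 = 7.88·(cos(95.8°) + j·sin(95.8°)) = -0.7963 + j7.84 V
  V2 = 11.1·(cos(-43.4°) + j·sin(-43.4°)) = 8.065 - j7.627 V
Step 2 — Sum components: V_total = 7.269 + j0.213 V.
Step 3 — Convert to polar: |V_total| = 7.272 V, ∠V_total = 1.7°.

V_total = 7.272∠1.7° V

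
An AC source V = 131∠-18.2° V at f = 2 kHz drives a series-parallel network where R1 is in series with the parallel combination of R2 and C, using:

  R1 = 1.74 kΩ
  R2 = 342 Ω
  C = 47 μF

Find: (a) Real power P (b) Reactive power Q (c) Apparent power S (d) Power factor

Step 1 — Angular frequency: ω = 2π·f = 2π·2000 = 1.257e+04 rad/s.
Step 2 — Component impedances:
  R1: Z = R = 1740 Ω
  R2: Z = R = 342 Ω
  C: Z = 1/(jωC) = -j/(ω·C) = 0 - j1.693 Ω
Step 3 — Parallel branch: R2 || C = 1/(1/R2 + 1/C) = 0.008382 - j1.693 Ω.
Step 4 — Series with R1: Z_total = R1 + (R2 || C) = 1740 - j1.693 Ω = 1740∠-0.1° Ω.
Step 5 — Source phasor: V = 131∠-18.2° V = 124.4 - j40.92 V.
Step 6 — Current: I = V / Z = 0.07154 - j0.02345 A = 0.07529∠-18.1° A.
Step 7 — Complex power: S = V·I* = 9.863 - j0.009597 VA.
Step 8 — Real power: P = Re(S) = 9.863 W.
Step 9 — Reactive power: Q = Im(S) = -0.009597 VAR.
Step 10 — Apparent power: |S| = 9.863 VA.
Step 11 — Power factor: PF = P/|S| = 1 (leading).

(a) P = 9.863 W  (b) Q = -0.009597 VAR  (c) S = 9.863 VA  (d) PF = 1 (leading)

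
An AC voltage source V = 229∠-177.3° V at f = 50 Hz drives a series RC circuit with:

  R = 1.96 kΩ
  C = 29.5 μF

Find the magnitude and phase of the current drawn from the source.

Step 1 — Angular frequency: ω = 2π·f = 2π·50 = 314.2 rad/s.
Step 2 — Component impedances:
  R: Z = R = 1960 Ω
  C: Z = 1/(jωC) = -j/(ω·C) = 0 - j107.9 Ω
Step 3 — Series combination: Z_total = R + C = 1960 - j107.9 Ω = 1963∠-3.2° Ω.
Step 4 — Source phasor: V = 229∠-177.3° V = -228.7 - j10.79 V.
Step 5 — Ohm's law: I = V / Z_total = (-228.7 - j10.79) / (1960 - j107.9) = -0.1161 - j0.01189 A.
Step 6 — Convert to polar: |I| = 0.1167 A, ∠I = -174.1°.

I = 0.1167∠-174.1° A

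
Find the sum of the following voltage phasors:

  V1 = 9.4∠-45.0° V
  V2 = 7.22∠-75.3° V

Step 1 — Convert each phasor to rectangular form:
  V1 = 9.4·(cos(-45.0°) + j·sin(-45.0°)) = 6.647 - j6.647 V
  V2 = 7.22·(cos(-75.3°) + j·sin(-75.3°)) = 1.832 - j6.984 V
Step 2 — Sum components: V_total = 8.479 - j13.63 V.
Step 3 — Convert to polar: |V_total| = 16.05 V, ∠V_total = -58.1°.

V_total = 16.05∠-58.1° V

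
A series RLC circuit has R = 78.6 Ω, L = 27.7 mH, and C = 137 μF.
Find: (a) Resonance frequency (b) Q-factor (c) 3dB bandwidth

Step 1 — Resonance condition Im(Z)=0 gives ω₀ = 1/√(LC).
Step 2 — ω₀ = 1/√(0.0277·0.000137) = 513.3 rad/s.
Step 3 — f₀ = ω₀/(2π) = 81.7 Hz.
Step 4 — Series Q: Q = ω₀L/R = 513.3·0.0277/78.6 = 0.1809.
Step 5 — 3dB bandwidth: Δω = ω₀/Q = 2838 rad/s; BW = Δω/(2π) = 451.6 Hz.

(a) f₀ = 81.7 Hz  (b) Q = 0.1809  (c) BW = 451.6 Hz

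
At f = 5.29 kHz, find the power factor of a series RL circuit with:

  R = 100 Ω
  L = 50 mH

Step 1 — Angular frequency: ω = 2π·f = 2π·5290 = 3.324e+04 rad/s.
Step 2 — Component impedances:
  R: Z = R = 100 Ω
  L: Z = jωL = j·3.324e+04·0.05 = 0 + j1662 Ω
Step 3 — Series combination: Z_total = R + L = 100 + j1662 Ω = 1665∠86.6° Ω.
Step 4 — Power factor: PF = cos(φ) = Re(Z)/|Z| = 100/1665 = 0.06006.
Step 5 — Type: Im(Z) = 1662 ⇒ lagging (phase φ = 86.6°).

PF = 0.06006 (lagging, φ = 86.6°)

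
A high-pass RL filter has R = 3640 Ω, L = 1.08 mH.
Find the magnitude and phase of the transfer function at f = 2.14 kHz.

Step 1 — Angular frequency: ω = 2π·2140 = 1.345e+04 rad/s.
Step 2 — Transfer function: H(jω) = jωL/(R + jωL).
Step 3 — Numerator jωL = j·14.52; denominator R + jωL = 3640 + j14.52.
Step 4 — H = 1.592e-05 + j0.003989.
Step 5 — Magnitude: |H| = 0.003989 (-48.0 dB); phase: φ = 89.8°.

|H| = 0.003989 (-48.0 dB), φ = 89.8°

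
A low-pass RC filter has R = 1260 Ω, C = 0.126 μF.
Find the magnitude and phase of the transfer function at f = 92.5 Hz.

Step 1 — Angular frequency: ω = 2π·92.5 = 581.2 rad/s.
Step 2 — Transfer function: H(jω) = 1/(1 + jωRC).
Step 3 — Denominator: 1 + jωRC = 1 + j·581.2·1260·1.26e-07 = 1 + j0.09227.
Step 4 — H = 0.9916 - j0.09149.
Step 5 — Magnitude: |H| = 0.9958 (-0.0 dB); phase: φ = -5.3°.

|H| = 0.9958 (-0.0 dB), φ = -5.3°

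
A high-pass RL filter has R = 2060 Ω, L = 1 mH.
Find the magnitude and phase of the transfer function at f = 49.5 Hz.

Step 1 — Angular frequency: ω = 2π·49.5 = 311 rad/s.
Step 2 — Transfer function: H(jω) = jωL/(R + jωL).
Step 3 — Numerator jωL = j·0.311; denominator R + jωL = 2060 + j0.311.
Step 4 — H = 2.279e-08 + j0.000151.
Step 5 — Magnitude: |H| = 0.000151 (-76.4 dB); phase: φ = 90.0°.

|H| = 0.000151 (-76.4 dB), φ = 90.0°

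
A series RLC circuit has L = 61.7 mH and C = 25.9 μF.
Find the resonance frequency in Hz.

Step 1 — Resonance condition Im(Z)=0 gives ω₀ = 1/√(LC).
Step 2 — ω₀ = 1/√(0.0617·2.59e-05) = 791.1 rad/s.
Step 3 — f₀ = ω₀/(2π) = 125.9 Hz.

f₀ = 125.9 Hz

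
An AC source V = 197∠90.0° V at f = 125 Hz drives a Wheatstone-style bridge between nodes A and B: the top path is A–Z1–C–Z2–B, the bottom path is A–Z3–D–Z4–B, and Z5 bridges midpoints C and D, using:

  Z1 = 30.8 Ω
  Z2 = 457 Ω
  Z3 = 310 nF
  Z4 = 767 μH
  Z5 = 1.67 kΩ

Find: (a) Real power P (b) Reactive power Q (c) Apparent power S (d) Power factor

Step 1 — Angular frequency: ω = 2π·f = 2π·125 = 785.4 rad/s.
Step 2 — Component impedances:
  Z1: Z = R = 30.8 Ω
  Z2: Z = R = 457 Ω
  Z3: Z = 1/(jωC) = -j/(ω·C) = 0 - j4107 Ω
  Z4: Z = jωL = j·785.4·0.000767 = 0 + j0.6024 Ω
  Z5: Z = R = 1670 Ω
Step 3 — Bridge requires nodal analysis (the Z5 bridge couples midpoints C and D, so the two paths cannot be reduced to a simple series/parallel combination). Setting node B to ground and injecting 1 A at node A, the 3-node admittance system at A, C, D solves to V_A = Z_AB = 386.1 - j36.6 Ω = 387.8∠-5.4° Ω.
Step 4 — Source phasor: V = 197∠90.0° V = 0 + j197 V.
Step 5 — Current: I = V / Z = -0.04794 + j0.5057 A = 0.5079∠95.4° A.
Step 6 — Complex power: S = V·I* = 99.62 - j9.443 VA.
Step 7 — Real power: P = Re(S) = 99.62 W.
Step 8 — Reactive power: Q = Im(S) = -9.443 VAR.
Step 9 — Apparent power: |S| = 100.1 VA.
Step 10 — Power factor: PF = P/|S| = 0.9955 (leading).

(a) P = 99.62 W  (b) Q = -9.443 VAR  (c) S = 100.1 VA  (d) PF = 0.9955 (leading)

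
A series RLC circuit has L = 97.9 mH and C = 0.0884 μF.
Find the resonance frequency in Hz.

Step 1 — Resonance condition Im(Z)=0 gives ω₀ = 1/√(LC).
Step 2 — ω₀ = 1/√(0.0979·8.84e-08) = 1.075e+04 rad/s.
Step 3 — f₀ = ω₀/(2π) = 1711 Hz.

f₀ = 1711 Hz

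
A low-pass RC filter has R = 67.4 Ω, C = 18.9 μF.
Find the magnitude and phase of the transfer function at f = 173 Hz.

Step 1 — Angular frequency: ω = 2π·173 = 1087 rad/s.
Step 2 — Transfer function: H(jω) = 1/(1 + jωRC).
Step 3 — Denominator: 1 + jωRC = 1 + j·1087·67.4·1.89e-05 = 1 + j1.385.
Step 4 — H = 0.3428 - j0.4746.
Step 5 — Magnitude: |H| = 0.5855 (-4.6 dB); phase: φ = -54.2°.

|H| = 0.5855 (-4.6 dB), φ = -54.2°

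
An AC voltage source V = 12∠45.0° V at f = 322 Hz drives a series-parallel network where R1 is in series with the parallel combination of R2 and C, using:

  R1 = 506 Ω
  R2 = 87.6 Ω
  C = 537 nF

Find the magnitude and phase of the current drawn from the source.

Step 1 — Angular frequency: ω = 2π·f = 2π·322 = 2023 rad/s.
Step 2 — Component impedances:
  R1: Z = R = 506 Ω
  R2: Z = R = 87.6 Ω
  C: Z = 1/(jωC) = -j/(ω·C) = 0 - j920.4 Ω
Step 3 — Parallel branch: R2 || C = 1/(1/R2 + 1/C) = 86.81 - j8.262 Ω.
Step 4 — Series with R1: Z_total = R1 + (R2 || C) = 592.8 - j8.262 Ω = 592.9∠-0.8° Ω.
Step 5 — Source phasor: V = 12∠45.0° V = 8.485 + j8.485 V.
Step 6 — Ohm's law: I = V / Z_total = (8.485 + j8.485) / (592.8 - j8.262) = 0.01411 + j0.01451 A.
Step 7 — Convert to polar: |I| = 0.02024 A, ∠I = 45.8°.

I = 0.02024∠45.8° A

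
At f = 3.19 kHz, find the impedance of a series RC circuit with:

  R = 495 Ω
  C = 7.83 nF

Step 1 — Angular frequency: ω = 2π·f = 2π·3190 = 2.004e+04 rad/s.
Step 2 — Component impedances:
  R: Z = R = 495 Ω
  C: Z = 1/(jωC) = -j/(ω·C) = 0 - j6372 Ω
Step 3 — Series combination: Z_total = R + C = 495 - j6372 Ω = 6391∠-85.6° Ω.

Z = 495 - j6372 Ω = 6391∠-85.6° Ω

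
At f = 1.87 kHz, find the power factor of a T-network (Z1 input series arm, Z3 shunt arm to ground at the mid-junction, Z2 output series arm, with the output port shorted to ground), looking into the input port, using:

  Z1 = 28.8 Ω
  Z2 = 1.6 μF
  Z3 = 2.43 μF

Step 1 — Angular frequency: ω = 2π·f = 2π·1870 = 1.175e+04 rad/s.
Step 2 — Component impedances:
  Z1: Z = R = 28.8 Ω
  Z2: Z = 1/(jωC) = -j/(ω·C) = 0 - j53.19 Ω
  Z3: Z = 1/(jωC) = -j/(ω·C) = 0 - j35.02 Ω
Step 3 — With the output port shorted to ground, the output series arm Z2 runs from the junction to ground; the shunt arm Z3 also runs from the junction to ground. They appear in parallel: Z3 || Z2 = 0 - j21.12 Ω.
Step 4 — Series with input arm Z1: Z_in = Z1 + (Z3 || Z2) = 28.8 - j21.12 Ω = 35.71∠-36.3° Ω.
Step 5 — Power factor: PF = cos(φ) = Re(Z)/|Z| = 28.8/35.713 = 0.8064.
Step 6 — Type: Im(Z) = -21.12 ⇒ leading (phase φ = -36.3°).

PF = 0.8064 (leading, φ = -36.3°)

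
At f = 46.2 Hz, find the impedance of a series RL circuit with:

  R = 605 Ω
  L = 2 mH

Step 1 — Angular frequency: ω = 2π·f = 2π·46.2 = 290.3 rad/s.
Step 2 — Component impedances:
  R: Z = R = 605 Ω
  L: Z = jωL = j·290.3·0.002 = 0 + j0.5806 Ω
Step 3 — Series combination: Z_total = R + L = 605 + j0.5806 Ω = 605∠0.1° Ω.

Z = 605 + j0.5806 Ω = 605∠0.1° Ω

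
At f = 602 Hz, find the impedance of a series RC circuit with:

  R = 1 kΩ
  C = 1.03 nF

Step 1 — Angular frequency: ω = 2π·f = 2π·602 = 3782 rad/s.
Step 2 — Component impedances:
  R: Z = R = 1000 Ω
  C: Z = 1/(jωC) = -j/(ω·C) = 0 - j2.567e+05 Ω
Step 3 — Series combination: Z_total = R + C = 1000 - j2.567e+05 Ω = 2.567e+05∠-89.8° Ω.

Z = 1000 - j2.567e+05 Ω = 2.567e+05∠-89.8° Ω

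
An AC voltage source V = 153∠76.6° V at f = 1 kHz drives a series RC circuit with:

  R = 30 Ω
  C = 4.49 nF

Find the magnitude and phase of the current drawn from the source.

Step 1 — Angular frequency: ω = 2π·f = 2π·1000 = 6283 rad/s.
Step 2 — Component impedances:
  R: Z = R = 30 Ω
  C: Z = 1/(jωC) = -j/(ω·C) = 0 - j3.545e+04 Ω
Step 3 — Series combination: Z_total = R + C = 30 - j3.545e+04 Ω = 3.545e+04∠-90.0° Ω.
Step 4 — Source phasor: V = 153∠76.6° V = 35.46 + j148.8 V.
Step 5 — Ohm's law: I = V / Z_total = (35.46 + j148.8) / (30 - j3.545e+04) = -0.004198 + j0.001004 A.
Step 6 — Convert to polar: |I| = 0.004316 A, ∠I = 166.6°.

I = 0.004316∠166.6° A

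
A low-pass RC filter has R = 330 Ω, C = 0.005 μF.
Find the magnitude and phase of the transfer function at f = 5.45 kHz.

Step 1 — Angular frequency: ω = 2π·5450 = 3.424e+04 rad/s.
Step 2 — Transfer function: H(jω) = 1/(1 + jωRC).
Step 3 — Denominator: 1 + jωRC = 1 + j·3.424e+04·330·5e-09 = 1 + j0.0565.
Step 4 — H = 0.9968 - j0.05632.
Step 5 — Magnitude: |H| = 0.9984 (-0.0 dB); phase: φ = -3.2°.

|H| = 0.9984 (-0.0 dB), φ = -3.2°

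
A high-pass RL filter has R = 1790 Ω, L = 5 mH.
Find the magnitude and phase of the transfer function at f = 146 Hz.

Step 1 — Angular frequency: ω = 2π·146 = 917.3 rad/s.
Step 2 — Transfer function: H(jω) = jωL/(R + jωL).
Step 3 — Numerator jωL = j·4.587; denominator R + jωL = 1790 + j4.587.
Step 4 — H = 6.566e-06 + j0.002562.
Step 5 — Magnitude: |H| = 0.002562 (-51.8 dB); phase: φ = 89.9°.

|H| = 0.002562 (-51.8 dB), φ = 89.9°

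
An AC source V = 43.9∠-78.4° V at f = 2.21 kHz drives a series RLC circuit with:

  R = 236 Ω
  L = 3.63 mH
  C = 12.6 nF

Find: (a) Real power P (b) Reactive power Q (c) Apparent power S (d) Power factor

Step 1 — Angular frequency: ω = 2π·f = 2π·2210 = 1.389e+04 rad/s.
Step 2 — Component impedances:
  R: Z = R = 236 Ω
  L: Z = jωL = j·1.389e+04·0.00363 = 0 + j50.41 Ω
  C: Z = 1/(jωC) = -j/(ω·C) = 0 - j5716 Ω
Step 3 — Series combination: Z_total = R + L + C = 236 - j5665 Ω = 5670∠-87.6° Ω.
Step 4 — Source phasor: V = 43.9∠-78.4° V = 8.827 - j43 V.
Step 5 — Current: I = V / Z = 0.007643 + j0.00124 A = 0.007742∠9.2° A.
Step 6 — Complex power: S = V·I* = 0.01415 - j0.3396 VA.
Step 7 — Real power: P = Re(S) = 0.01415 W.
Step 8 — Reactive power: Q = Im(S) = -0.3396 VAR.
Step 9 — Apparent power: |S| = 0.3399 VA.
Step 10 — Power factor: PF = P/|S| = 0.04162 (leading).

(a) P = 0.01415 W  (b) Q = -0.3396 VAR  (c) S = 0.3399 VA  (d) PF = 0.04162 (leading)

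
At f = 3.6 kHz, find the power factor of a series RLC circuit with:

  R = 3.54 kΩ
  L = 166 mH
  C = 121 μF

Step 1 — Angular frequency: ω = 2π·f = 2π·3600 = 2.262e+04 rad/s.
Step 2 — Component impedances:
  R: Z = R = 3540 Ω
  L: Z = jωL = j·2.262e+04·0.166 = 0 + j3755 Ω
  C: Z = 1/(jωC) = -j/(ω·C) = 0 - j0.3654 Ω
Step 3 — Series combination: Z_total = R + L + C = 3540 + j3754 Ω = 5160∠46.7° Ω.
Step 4 — Power factor: PF = cos(φ) = Re(Z)/|Z| = 3540/5160 = 0.686.
Step 5 — Type: Im(Z) = 3754 ⇒ lagging (phase φ = 46.7°).

PF = 0.686 (lagging, φ = 46.7°)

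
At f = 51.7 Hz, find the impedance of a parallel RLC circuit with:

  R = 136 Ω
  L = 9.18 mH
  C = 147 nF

Step 1 — Angular frequency: ω = 2π·f = 2π·51.7 = 324.8 rad/s.
Step 2 — Component impedances:
  R: Z = R = 136 Ω
  L: Z = jωL = j·324.8·0.00918 = 0 + j2.982 Ω
  C: Z = 1/(jωC) = -j/(ω·C) = 0 - j2.094e+04 Ω
Step 3 — Parallel combination: 1/Z_total = 1/R + 1/L + 1/C; Z_total = 0.06537 + j2.981 Ω = 2.982∠88.7° Ω.

Z = 0.06537 + j2.981 Ω = 2.982∠88.7° Ω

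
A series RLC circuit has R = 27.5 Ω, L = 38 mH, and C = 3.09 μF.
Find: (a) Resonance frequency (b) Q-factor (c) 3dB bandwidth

Step 1 — Resonance: ω₀ = 1/√(LC) = 1/√(0.038·3.09e-06) = 2918 rad/s.
Step 2 — f₀ = ω₀/(2π) = 464.5 Hz.
Step 3 — Series Q: Q = ω₀L/R = 2918·0.038/27.5 = 4.033.
Step 4 — Bandwidth: Δω = ω₀/Q = 723.7 rad/s; BW = Δω/(2π) = 115.2 Hz.

(a) f₀ = 464.5 Hz  (b) Q = 4.033  (c) BW = 115.2 Hz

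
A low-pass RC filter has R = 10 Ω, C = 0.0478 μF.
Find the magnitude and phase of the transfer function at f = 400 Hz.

Step 1 — Angular frequency: ω = 2π·400 = 2513 rad/s.
Step 2 — Transfer function: H(jω) = 1/(1 + jωRC).
Step 3 — Denominator: 1 + jωRC = 1 + j·2513·10·4.78e-08 = 1 + j0.001201.
Step 4 — H = 1 - j0.001201.
Step 5 — Magnitude: |H| = 1 (-0.0 dB); phase: φ = -0.1°.

|H| = 1 (-0.0 dB), φ = -0.1°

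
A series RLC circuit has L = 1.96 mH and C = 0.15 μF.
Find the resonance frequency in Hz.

Step 1 — Resonance condition Im(Z)=0 gives ω₀ = 1/√(LC).
Step 2 — ω₀ = 1/√(0.00196·1.5e-07) = 5.832e+04 rad/s.
Step 3 — f₀ = ω₀/(2π) = 9282 Hz.

f₀ = 9282 Hz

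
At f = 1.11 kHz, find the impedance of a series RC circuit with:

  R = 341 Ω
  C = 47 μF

Step 1 — Angular frequency: ω = 2π·f = 2π·1110 = 6974 rad/s.
Step 2 — Component impedances:
  R: Z = R = 341 Ω
  C: Z = 1/(jωC) = -j/(ω·C) = 0 - j3.051 Ω
Step 3 — Series combination: Z_total = R + C = 341 - j3.051 Ω = 341∠-0.5° Ω.

Z = 341 - j3.051 Ω = 341∠-0.5° Ω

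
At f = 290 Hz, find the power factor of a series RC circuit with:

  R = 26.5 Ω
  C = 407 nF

Step 1 — Angular frequency: ω = 2π·f = 2π·290 = 1822 rad/s.
Step 2 — Component impedances:
  R: Z = R = 26.5 Ω
  C: Z = 1/(jωC) = -j/(ω·C) = 0 - j1348 Ω
Step 3 — Series combination: Z_total = R + C = 26.5 - j1348 Ω = 1349∠-88.9° Ω.
Step 4 — Power factor: PF = cos(φ) = Re(Z)/|Z| = 26.5/1348.7 = 0.01965.
Step 5 — Type: Im(Z) = -1348 ⇒ leading (phase φ = -88.9°).

PF = 0.01965 (leading, φ = -88.9°)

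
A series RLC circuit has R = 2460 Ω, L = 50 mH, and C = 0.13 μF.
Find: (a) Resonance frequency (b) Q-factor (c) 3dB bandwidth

Step 1 — Resonance: ω₀ = 1/√(LC) = 1/√(0.05·1.3e-07) = 1.24e+04 rad/s.
Step 2 — f₀ = ω₀/(2π) = 1974 Hz.
Step 3 — Series Q: Q = ω₀L/R = 1.24e+04·0.05/2460 = 0.2521.
Step 4 — Bandwidth: Δω = ω₀/Q = 4.92e+04 rad/s; BW = Δω/(2π) = 7830 Hz.

(a) f₀ = 1974 Hz  (b) Q = 0.2521  (c) BW = 7830 Hz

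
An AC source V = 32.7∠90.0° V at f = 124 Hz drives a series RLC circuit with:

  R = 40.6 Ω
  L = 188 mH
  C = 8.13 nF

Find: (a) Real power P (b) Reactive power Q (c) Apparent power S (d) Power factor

Step 1 — Angular frequency: ω = 2π·f = 2π·124 = 779.1 rad/s.
Step 2 — Component impedances:
  R: Z = R = 40.6 Ω
  L: Z = jωL = j·779.1·0.188 = 0 + j146.5 Ω
  C: Z = 1/(jωC) = -j/(ω·C) = 0 - j1.579e+05 Ω
Step 3 — Series combination: Z_total = R + L + C = 40.6 - j1.577e+05 Ω = 1.577e+05∠-90.0° Ω.
Step 4 — Source phasor: V = 32.7∠90.0° V = 0 + j32.7 V.
Step 5 — Current: I = V / Z = -0.0002073 + j5.337e-08 A = 0.0002073∠180.0° A.
Step 6 — Complex power: S = V·I* = 1.745e-06 - j0.006779 VA.
Step 7 — Real power: P = Re(S) = 1.745e-06 W.
Step 8 — Reactive power: Q = Im(S) = -0.006779 VAR.
Step 9 — Apparent power: |S| = 0.006779 VA.
Step 10 — Power factor: PF = P/|S| = 0.0002574 (leading).

(a) P = 1.745e-06 W  (b) Q = -0.006779 VAR  (c) S = 0.006779 VA  (d) PF = 0.0002574 (leading)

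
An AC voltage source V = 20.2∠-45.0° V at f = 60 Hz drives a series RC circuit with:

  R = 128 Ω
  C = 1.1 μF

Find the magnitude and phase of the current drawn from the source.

Step 1 — Angular frequency: ω = 2π·f = 2π·60 = 377 rad/s.
Step 2 — Component impedances:
  R: Z = R = 128 Ω
  C: Z = 1/(jωC) = -j/(ω·C) = 0 - j2411 Ω
Step 3 — Series combination: Z_total = R + C = 128 - j2411 Ω = 2415∠-87.0° Ω.
Step 4 — Source phasor: V = 20.2∠-45.0° V = 14.28 - j14.28 V.
Step 5 — Ohm's law: I = V / Z_total = (14.28 - j14.28) / (128 - j2411) = 0.00622 + j0.005593 A.
Step 6 — Convert to polar: |I| = 0.008365 A, ∠I = 42.0°.

I = 0.008365∠42.0° A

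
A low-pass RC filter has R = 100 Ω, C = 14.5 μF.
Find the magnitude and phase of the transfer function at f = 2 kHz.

Step 1 — Angular frequency: ω = 2π·2000 = 1.257e+04 rad/s.
Step 2 — Transfer function: H(jω) = 1/(1 + jωRC).
Step 3 — Denominator: 1 + jωRC = 1 + j·1.257e+04·100·1.45e-05 = 1 + j18.22.
Step 4 — H = 0.003003 - j0.05472.
Step 5 — Magnitude: |H| = 0.0548 (-25.2 dB); phase: φ = -86.9°.

|H| = 0.0548 (-25.2 dB), φ = -86.9°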